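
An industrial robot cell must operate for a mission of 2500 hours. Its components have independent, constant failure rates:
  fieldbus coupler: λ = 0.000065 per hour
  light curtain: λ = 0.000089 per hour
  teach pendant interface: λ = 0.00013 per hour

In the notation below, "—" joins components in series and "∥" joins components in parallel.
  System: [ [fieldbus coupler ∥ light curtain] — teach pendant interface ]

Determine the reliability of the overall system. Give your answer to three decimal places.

0.701

R(fieldbus coupler) = exp(−0.000065 × 2500) = 0.85002
R(light curtain) = exp(−0.000089 × 2500) = 0.80052
R(teach pendant interface) = exp(−0.00013 × 2500) = 0.72253
Parallel (fieldbus coupler and light curtain): 1 − (1 − 0.85002)(1 − 0.80052) = 0.97008
Series ([0.97008] and teach pendant interface): 0.97008 × 0.72253 = 0.701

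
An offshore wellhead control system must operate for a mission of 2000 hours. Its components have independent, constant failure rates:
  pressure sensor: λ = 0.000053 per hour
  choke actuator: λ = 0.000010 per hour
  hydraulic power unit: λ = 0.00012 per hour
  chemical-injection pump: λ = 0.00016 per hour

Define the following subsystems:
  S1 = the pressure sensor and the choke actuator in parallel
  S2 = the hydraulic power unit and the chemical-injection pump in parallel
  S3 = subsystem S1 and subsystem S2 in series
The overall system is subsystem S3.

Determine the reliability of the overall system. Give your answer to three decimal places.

0.940

R(pressure sensor) = exp(−0.000053 × 2000) = 0.89942
R(choke actuator) = exp(−0.000010 × 2000) = 0.98020
R(hydraulic power unit) = exp(−0.00012 × 2000) = 0.78663
R(chemical-injection pump) = exp(−0.00016 × 2000) = 0.72615
Parallel (pressure sensor and choke actuator): 1 − (1 − 0.89942)(1 − 0.98020) = 0.99801
Parallel (hydraulic power unit and chemical-injection pump): 1 − (1 − 0.78663)(1 − 0.72615) = 0.94157
Series ([0.99801] and [0.94157]): 0.99801 × 0.94157 = 0.940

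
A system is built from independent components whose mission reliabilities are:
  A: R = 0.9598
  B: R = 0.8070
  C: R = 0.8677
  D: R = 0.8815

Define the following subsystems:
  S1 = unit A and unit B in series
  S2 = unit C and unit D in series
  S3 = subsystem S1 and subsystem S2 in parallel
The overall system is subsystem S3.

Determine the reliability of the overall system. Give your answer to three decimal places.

Series (A and B): 0.95980 × 0.80700 = 0.77456
Series (C and D): 0.86770 × 0.88150 = 0.76488
Parallel ([0.77456] and [0.76488]): 1 − (1 − 0.77456)(1 − 0.76488) = 0.947

0.947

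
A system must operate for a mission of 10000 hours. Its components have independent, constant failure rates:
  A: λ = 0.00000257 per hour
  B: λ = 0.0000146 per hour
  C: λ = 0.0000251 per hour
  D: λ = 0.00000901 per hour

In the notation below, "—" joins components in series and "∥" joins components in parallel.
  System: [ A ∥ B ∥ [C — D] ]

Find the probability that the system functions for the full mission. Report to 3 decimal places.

0.999

R(A) = exp(−0.00000257 × 10000) = 0.97463
R(B) = exp(−0.0000146 × 10000) = 0.86416
R(C) = exp(−0.0000251 × 10000) = 0.77802
R(D) = exp(−0.00000901 × 10000) = 0.91384
Series (C and D): 0.77802 × 0.91384 = 0.71099
Parallel (A, B, and [0.71099]): 1 − (1 − 0.97463)(1 − 0.86416)(1 − 0.71099) = 0.999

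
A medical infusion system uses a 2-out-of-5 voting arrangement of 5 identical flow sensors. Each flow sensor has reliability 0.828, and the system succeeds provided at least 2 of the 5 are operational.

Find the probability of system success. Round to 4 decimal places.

R = Σ_{i=2}^{5} C(5,i) p^i (1−p)^{5−i} with p = 0.828
C(5,2)·0.828^2·0.172^3 = 0.034886
C(5,3)·0.828^3·0.172^2 = 0.167938
C(5,4)·0.828^4·0.172^1 = 0.404222
C(5,5)·0.828^5·0.172^0 = 0.389181
Sum = 0.9962

0.9962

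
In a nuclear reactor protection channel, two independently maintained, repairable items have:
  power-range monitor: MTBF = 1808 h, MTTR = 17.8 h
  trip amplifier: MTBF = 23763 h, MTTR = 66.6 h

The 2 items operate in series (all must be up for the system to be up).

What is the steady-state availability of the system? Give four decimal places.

0.9875

A(power-range monitor) = MTBF/(MTBF+MTTR) = 1808/(1808+17.8) = 0.990251
A(trip amplifier) = MTBF/(MTBF+MTTR) = 23763/(23763+66.6) = 0.997205
Series availability: 0.990251 × 0.997205 = 0.9875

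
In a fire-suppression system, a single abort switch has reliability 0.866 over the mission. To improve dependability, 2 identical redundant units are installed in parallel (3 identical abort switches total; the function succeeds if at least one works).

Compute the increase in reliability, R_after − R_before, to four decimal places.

R_before = 0.866
R_after = 1 − (1 − 0.866)^3 = 0.9976
ΔR = 0.9976 − 0.866 = 0.1316

0.1316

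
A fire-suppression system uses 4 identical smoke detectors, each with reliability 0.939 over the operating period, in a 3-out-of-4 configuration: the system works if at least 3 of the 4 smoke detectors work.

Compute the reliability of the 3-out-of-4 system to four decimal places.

0.9794

R = Σ_{i=3}^{4} C(4,i) p^i (1−p)^{4−i} with p = 0.939
C(4,3)·0.939^3·0.061^1 = 0.202016
C(4,4)·0.939^4·0.061^0 = 0.777432
Sum = 0.9794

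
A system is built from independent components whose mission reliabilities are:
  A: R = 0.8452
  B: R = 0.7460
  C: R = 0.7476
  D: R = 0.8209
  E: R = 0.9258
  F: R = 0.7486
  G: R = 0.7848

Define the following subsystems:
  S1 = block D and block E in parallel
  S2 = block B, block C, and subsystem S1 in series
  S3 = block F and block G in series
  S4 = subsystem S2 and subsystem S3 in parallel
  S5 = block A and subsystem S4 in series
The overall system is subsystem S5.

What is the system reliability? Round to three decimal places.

Parallel (D and E): 1 − (1 − 0.82090)(1 − 0.92580) = 0.98671
Series (B, C, and [0.98671]): 0.74600 × 0.74760 × 0.98671 = 0.55030
Series (F and G): 0.74860 × 0.78480 = 0.58750
Parallel ([0.55030] and [0.58750]): 1 − (1 − 0.55030)(1 − 0.58750) = 0.81450
Series (A and [0.81450]): 0.84520 × 0.81450 = 0.688

0.688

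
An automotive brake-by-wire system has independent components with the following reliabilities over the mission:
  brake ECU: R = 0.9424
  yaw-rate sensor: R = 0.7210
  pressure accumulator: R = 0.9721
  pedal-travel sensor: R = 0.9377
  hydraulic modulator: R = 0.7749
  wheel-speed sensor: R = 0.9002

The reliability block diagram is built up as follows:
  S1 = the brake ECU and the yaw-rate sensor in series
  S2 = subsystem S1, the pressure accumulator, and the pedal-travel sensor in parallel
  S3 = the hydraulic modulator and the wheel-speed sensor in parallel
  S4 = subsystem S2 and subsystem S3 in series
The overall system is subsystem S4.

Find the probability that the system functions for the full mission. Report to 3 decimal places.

Series (brake ECU and yaw-rate sensor): 0.94240 × 0.72100 = 0.67947
Parallel ([0.67947], pressure accumulator, and pedal-travel sensor): 1 − (1 − 0.67947)(1 − 0.97210)(1 − 0.93770) = 0.99944
Parallel (hydraulic modulator and wheel-speed sensor): 1 − (1 − 0.77490)(1 − 0.90020) = 0.97754
Series ([0.99944] and [0.97754]): 0.99944 × 0.97754 = 0.977

0.977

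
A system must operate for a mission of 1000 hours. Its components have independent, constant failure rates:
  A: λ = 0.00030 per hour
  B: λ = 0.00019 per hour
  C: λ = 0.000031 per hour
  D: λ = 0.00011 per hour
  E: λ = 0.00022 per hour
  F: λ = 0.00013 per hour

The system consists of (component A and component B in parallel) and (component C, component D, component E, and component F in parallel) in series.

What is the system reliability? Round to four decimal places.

R(A) = exp(−0.00030 × 1000) = 0.740818
R(B) = exp(−0.00019 × 1000) = 0.826959
R(C) = exp(−0.000031 × 1000) = 0.969476
R(D) = exp(−0.00011 × 1000) = 0.895834
R(E) = exp(−0.00022 × 1000) = 0.802519
R(F) = exp(−0.00013 × 1000) = 0.878095
Parallel (A and B): 1 − (1 − 0.740818)(1 − 0.826959) = 0.955151
Parallel (C, D, E, and F): 1 − (1 − 0.969476)(1 − 0.895834)(1 − 0.802519)(1 − 0.878095) = 0.999923
Series ([0.955151] and [0.999923]): 0.955151 × 0.999923 = 0.9551

0.9551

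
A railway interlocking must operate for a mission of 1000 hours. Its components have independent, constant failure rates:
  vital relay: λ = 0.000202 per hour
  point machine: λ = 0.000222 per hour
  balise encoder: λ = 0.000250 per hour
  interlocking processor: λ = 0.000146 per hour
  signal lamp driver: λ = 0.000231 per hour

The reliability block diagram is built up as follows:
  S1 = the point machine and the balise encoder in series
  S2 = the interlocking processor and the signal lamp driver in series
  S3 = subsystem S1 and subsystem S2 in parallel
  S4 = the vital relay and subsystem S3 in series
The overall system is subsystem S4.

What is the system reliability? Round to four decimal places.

0.7205

R(vital relay) = exp(−0.000202 × 1000) = 0.817095
R(point machine) = exp(−0.000222 × 1000) = 0.800915
R(balise encoder) = exp(−0.000250 × 1000) = 0.778801
R(interlocking processor) = exp(−0.000146 × 1000) = 0.864158
R(signal lamp driver) = exp(−0.000231 × 1000) = 0.793739
Series (point machine and balise encoder): 0.800915 × 0.778801 = 0.623753
Series (interlocking processor and signal lamp driver): 0.864158 × 0.793739 = 0.685916
Parallel ([0.623753] and [0.685916]): 1 − (1 − 0.623753)(1 − 0.685916) = 0.881827
Series (vital relay and [0.881827]): 0.817095 × 0.881827 = 0.7205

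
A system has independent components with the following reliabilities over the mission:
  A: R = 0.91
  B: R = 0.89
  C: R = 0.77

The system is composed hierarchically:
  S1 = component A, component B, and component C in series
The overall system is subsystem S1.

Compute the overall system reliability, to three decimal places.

Series (A, B, and C): 0.91000 × 0.89000 × 0.77000 = 0.624

0.624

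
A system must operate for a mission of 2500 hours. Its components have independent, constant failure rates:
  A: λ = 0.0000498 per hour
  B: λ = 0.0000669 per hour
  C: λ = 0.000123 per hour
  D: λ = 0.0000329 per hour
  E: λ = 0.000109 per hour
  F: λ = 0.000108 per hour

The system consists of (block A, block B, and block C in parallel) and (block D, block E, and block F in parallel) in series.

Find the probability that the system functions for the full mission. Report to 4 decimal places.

R(A) = exp(−0.0000498 × 2500) = 0.882938
R(B) = exp(−0.0000669 × 2500) = 0.845988
R(C) = exp(−0.000123 × 2500) = 0.735283
R(D) = exp(−0.0000329 × 2500) = 0.921042
R(E) = exp(−0.000109 × 2500) = 0.761473
R(F) = exp(−0.000108 × 2500) = 0.763379
Parallel (A, B, and C): 1 − (1 − 0.882938)(1 − 0.845988)(1 − 0.735283) = 0.995227
Parallel (D, E, and F): 1 − (1 − 0.921042)(1 − 0.761473)(1 − 0.763379) = 0.995544
Series ([0.995227] and [0.995544]): 0.995227 × 0.995544 = 0.9908

0.9908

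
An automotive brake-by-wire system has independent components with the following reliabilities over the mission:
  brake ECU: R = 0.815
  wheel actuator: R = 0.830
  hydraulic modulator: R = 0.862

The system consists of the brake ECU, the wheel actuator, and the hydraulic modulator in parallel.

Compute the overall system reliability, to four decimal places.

0.9957

Parallel (brake ECU, wheel actuator, and hydraulic modulator): 1 − (1 − 0.815000)(1 − 0.830000)(1 − 0.862000) = 0.9957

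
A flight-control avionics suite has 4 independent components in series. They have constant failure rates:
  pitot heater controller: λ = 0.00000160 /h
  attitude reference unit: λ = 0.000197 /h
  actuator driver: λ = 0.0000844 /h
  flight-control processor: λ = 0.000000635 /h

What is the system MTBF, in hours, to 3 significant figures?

Series of exponential components: λ_sys = Σ λ_i
λ_sys = 0.00000160 + 0.000197 + 0.0000844 + 0.000000635 = 2.8364e-04 /h
MTBF = 1 / λ_sys = 3530 h

3530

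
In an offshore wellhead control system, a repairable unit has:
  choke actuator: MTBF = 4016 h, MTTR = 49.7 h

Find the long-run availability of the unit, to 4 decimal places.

0.9878

A(choke actuator) = MTBF/(MTBF+MTTR) = 4016/(4016+49.7) = 0.9878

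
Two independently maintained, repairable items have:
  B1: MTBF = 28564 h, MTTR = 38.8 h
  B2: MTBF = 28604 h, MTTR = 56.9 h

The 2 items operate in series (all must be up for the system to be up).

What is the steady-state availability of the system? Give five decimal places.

A(B1) = MTBF/(MTBF+MTTR) = 28564/(28564+38.8) = 0.998643
A(B2) = MTBF/(MTBF+MTTR) = 28604/(28604+56.9) = 0.998015
Series availability: 0.998643 × 0.998015 = 0.99666

0.99666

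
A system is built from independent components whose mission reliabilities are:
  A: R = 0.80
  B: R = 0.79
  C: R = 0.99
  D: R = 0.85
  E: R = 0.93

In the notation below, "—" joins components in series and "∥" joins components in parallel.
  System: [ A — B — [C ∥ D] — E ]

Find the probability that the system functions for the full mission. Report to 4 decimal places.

Parallel (C and D): 1 − (1 − 0.990000)(1 − 0.850000) = 0.998500
Series (A, B, [0.998500], and E): 0.800000 × 0.790000 × 0.998500 × 0.930000 = 0.5869

0.5869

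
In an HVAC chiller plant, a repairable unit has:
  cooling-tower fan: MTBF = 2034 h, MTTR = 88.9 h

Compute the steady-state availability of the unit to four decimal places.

A(cooling-tower fan) = MTBF/(MTBF+MTTR) = 2034/(2034+88.9) = 0.9581

0.9581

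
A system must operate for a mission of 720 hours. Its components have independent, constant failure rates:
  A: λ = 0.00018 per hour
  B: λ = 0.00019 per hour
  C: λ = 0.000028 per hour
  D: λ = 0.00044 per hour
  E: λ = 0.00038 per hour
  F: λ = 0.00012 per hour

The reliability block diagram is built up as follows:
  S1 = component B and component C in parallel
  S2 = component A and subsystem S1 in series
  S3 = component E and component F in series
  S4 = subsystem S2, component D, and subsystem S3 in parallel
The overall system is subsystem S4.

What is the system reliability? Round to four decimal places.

R(A) = exp(−0.00018 × 720) = 0.878447
R(B) = exp(−0.00019 × 720) = 0.872145
R(C) = exp(−0.000028 × 720) = 0.980042
R(D) = exp(−0.00044 × 720) = 0.728476
R(E) = exp(−0.00038 × 720) = 0.760636
R(F) = exp(−0.00012 × 720) = 0.917227
Parallel (B and C): 1 − (1 − 0.872145)(1 − 0.980042) = 0.997448
Series (A and [0.997448]): 0.878447 × 0.997448 = 0.876205
Series (E and F): 0.760636 × 0.917227 = 0.697676
Parallel ([0.876205], D, and [0.697676]): 1 − (1 − 0.876205)(1 − 0.728476)(1 − 0.697676) = 0.9898

0.9898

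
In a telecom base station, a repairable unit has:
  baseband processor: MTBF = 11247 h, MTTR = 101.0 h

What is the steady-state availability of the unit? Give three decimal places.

0.991

A(baseband processor) = MTBF/(MTBF+MTTR) = 11247/(11247+101.0) = 0.991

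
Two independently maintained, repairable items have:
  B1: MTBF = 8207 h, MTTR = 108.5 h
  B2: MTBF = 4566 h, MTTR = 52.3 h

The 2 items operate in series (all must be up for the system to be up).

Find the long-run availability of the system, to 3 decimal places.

A(B1) = MTBF/(MTBF+MTTR) = 8207/(8207+108.5) = 0.986952
A(B2) = MTBF/(MTBF+MTTR) = 4566/(4566+52.3) = 0.988675
Series availability: 0.986952 × 0.988675 = 0.976

0.976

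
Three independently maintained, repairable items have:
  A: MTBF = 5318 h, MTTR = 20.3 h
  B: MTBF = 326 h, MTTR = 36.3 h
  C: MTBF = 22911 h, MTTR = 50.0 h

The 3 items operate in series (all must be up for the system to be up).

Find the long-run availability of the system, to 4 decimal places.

A(A) = MTBF/(MTBF+MTTR) = 5318/(5318+20.3) = 0.996197
A(B) = MTBF/(MTBF+MTTR) = 326/(326+36.3) = 0.899807
A(C) = MTBF/(MTBF+MTTR) = 22911/(22911+50.0) = 0.997822
Series availability: 0.996197 × 0.899807 × 0.997822 = 0.8944

0.8944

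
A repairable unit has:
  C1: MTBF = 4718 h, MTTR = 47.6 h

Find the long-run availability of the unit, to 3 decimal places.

0.990

A(C1) = MTBF/(MTBF+MTTR) = 4718/(4718+47.6) = 0.990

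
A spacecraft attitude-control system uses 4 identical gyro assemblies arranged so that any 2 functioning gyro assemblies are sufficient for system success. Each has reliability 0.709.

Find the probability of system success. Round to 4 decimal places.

0.9229

R = Σ_{i=2}^{4} C(4,i) p^i (1−p)^{4−i} with p = 0.709
C(4,2)·0.709^2·0.291^2 = 0.255405
C(4,3)·0.709^3·0.291^1 = 0.414851
C(4,4)·0.709^4·0.291^0 = 0.252688
Sum = 0.9229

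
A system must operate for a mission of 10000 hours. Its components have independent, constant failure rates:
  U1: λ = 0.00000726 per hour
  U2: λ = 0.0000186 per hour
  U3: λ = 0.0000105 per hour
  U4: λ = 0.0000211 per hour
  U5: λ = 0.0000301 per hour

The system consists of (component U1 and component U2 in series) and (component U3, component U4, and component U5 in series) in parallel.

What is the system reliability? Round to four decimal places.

R(U1) = exp(−0.00000726 × 10000) = 0.929973
R(U2) = exp(−0.0000186 × 10000) = 0.830274
R(U3) = exp(−0.0000105 × 10000) = 0.900325
R(U4) = exp(−0.0000211 × 10000) = 0.809774
R(U5) = exp(−0.0000301 × 10000) = 0.740078
Series (U1 and U2): 0.929973 × 0.830274 = 0.772132
Series (U3, U4, and U5): 0.900325 × 0.809774 × 0.740078 = 0.539561
Parallel ([0.772132] and [0.539561]): 1 − (1 − 0.772132)(1 − 0.539561) = 0.8951

0.8951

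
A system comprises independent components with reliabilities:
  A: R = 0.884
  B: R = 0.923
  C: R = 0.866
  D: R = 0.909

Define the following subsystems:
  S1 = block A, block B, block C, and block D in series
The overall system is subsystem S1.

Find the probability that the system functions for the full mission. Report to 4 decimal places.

Series (A, B, C, and D): 0.884000 × 0.923000 × 0.866000 × 0.909000 = 0.6423

0.6423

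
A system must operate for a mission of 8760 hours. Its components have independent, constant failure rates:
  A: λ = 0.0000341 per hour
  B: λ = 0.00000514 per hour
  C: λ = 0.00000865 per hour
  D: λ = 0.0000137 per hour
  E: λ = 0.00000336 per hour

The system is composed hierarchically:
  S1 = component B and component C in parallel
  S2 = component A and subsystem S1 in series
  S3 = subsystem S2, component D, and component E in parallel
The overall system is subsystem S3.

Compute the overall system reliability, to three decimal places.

R(A) = exp(−0.0000341 × 8760) = 0.74177
R(B) = exp(−0.00000514 × 8760) = 0.95597
R(C) = exp(−0.00000865 × 8760) = 0.92703
R(D) = exp(−0.0000137 × 8760) = 0.88691
R(E) = exp(−0.00000336 × 8760) = 0.97100
Parallel (B and C): 1 − (1 − 0.95597)(1 − 0.92703) = 0.99679
Series (A and [0.99679]): 0.74177 × 0.99679 = 0.73939
Parallel ([0.73939], D, and E): 1 − (1 − 0.73939)(1 − 0.88691)(1 − 0.97100) = 0.999

0.999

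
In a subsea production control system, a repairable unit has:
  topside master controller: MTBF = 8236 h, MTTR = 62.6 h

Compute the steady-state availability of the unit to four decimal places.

0.9925

A(topside master controller) = MTBF/(MTBF+MTTR) = 8236/(8236+62.6) = 0.9925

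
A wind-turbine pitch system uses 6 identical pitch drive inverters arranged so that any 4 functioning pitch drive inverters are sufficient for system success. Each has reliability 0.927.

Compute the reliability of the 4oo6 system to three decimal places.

R = Σ_{i=4}^{6} C(6,i) p^i (1−p)^{6−i} with p = 0.927
C(6,4)·0.927^4·0.073^2 = 0.05903
C(6,5)·0.927^5·0.073^1 = 0.29983
C(6,6)·0.927^6·0.073^0 = 0.63457
Sum = 0.993

0.993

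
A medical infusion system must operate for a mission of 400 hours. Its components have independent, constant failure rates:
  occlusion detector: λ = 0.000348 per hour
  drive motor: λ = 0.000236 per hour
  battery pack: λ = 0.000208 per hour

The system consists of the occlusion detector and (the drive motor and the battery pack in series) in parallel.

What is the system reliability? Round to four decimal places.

0.9789

R(occlusion detector) = exp(−0.000348 × 400) = 0.870054
R(drive motor) = exp(−0.000236 × 400) = 0.909919
R(battery pack) = exp(−0.000208 × 400) = 0.920167
Series (drive motor and battery pack): 0.909919 × 0.920167 = 0.837277
Parallel (occlusion detector and [0.837277]): 1 − (1 − 0.870054)(1 − 0.837277) = 0.9789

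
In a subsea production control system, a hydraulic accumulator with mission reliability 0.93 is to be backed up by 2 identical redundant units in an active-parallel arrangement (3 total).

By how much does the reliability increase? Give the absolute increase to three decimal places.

0.070

R_before = 0.93
R_after = 1 − (1 − 0.93)^3 = 1.000
ΔR = 1.000 − 0.93 = 0.070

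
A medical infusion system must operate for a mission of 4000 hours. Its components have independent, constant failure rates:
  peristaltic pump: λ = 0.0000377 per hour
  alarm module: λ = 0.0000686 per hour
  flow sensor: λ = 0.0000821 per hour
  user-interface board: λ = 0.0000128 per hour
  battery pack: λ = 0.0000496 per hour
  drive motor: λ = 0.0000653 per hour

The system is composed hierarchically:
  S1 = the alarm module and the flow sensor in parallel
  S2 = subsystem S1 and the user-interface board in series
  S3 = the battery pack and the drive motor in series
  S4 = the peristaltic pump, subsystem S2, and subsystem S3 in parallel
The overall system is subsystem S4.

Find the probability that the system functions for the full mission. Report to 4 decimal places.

0.9941

R(peristaltic pump) = exp(−0.0000377 × 4000) = 0.860020
R(alarm module) = exp(−0.0000686 × 4000) = 0.760028
R(flow sensor) = exp(−0.0000821 × 4000) = 0.720075
R(user-interface board) = exp(−0.0000128 × 4000) = 0.950089
R(battery pack) = exp(−0.0000496 × 4000) = 0.820042
R(drive motor) = exp(−0.0000653 × 4000) = 0.770127
Parallel (alarm module and flow sensor): 1 − (1 − 0.760028)(1 − 0.720075) = 0.932826
Series ([0.932826] and user-interface board): 0.932826 × 0.950089 = 0.886268
Series (battery pack and drive motor): 0.820042 × 0.770127 = 0.631536
Parallel (peristaltic pump, [0.886268], and [0.631536]): 1 − (1 − 0.860020)(1 − 0.886268)(1 − 0.631536) = 0.9941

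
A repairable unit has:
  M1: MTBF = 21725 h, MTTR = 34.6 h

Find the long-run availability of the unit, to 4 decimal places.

0.9984

A(M1) = MTBF/(MTBF+MTTR) = 21725/(21725+34.6) = 0.9984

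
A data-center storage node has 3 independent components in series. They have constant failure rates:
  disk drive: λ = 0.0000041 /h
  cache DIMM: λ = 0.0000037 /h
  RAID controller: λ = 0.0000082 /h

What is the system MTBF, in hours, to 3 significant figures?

Series of exponential components: λ_sys = Σ λ_i
λ_sys = 0.0000041 + 0.0000037 + 0.0000082 = 1.6000e-05 /h
MTBF = 1 / λ_sys = 62500 h

62500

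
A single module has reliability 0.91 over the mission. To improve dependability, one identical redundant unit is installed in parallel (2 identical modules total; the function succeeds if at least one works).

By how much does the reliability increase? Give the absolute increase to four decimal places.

R_before = 0.91
R_after = 1 − (1 − 0.91)^2 = 0.9919
ΔR = 0.9919 − 0.91 = 0.0819

0.0819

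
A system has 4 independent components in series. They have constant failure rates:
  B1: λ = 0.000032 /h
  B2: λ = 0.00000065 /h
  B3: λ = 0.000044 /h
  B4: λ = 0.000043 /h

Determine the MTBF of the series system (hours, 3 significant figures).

Series of exponential components: λ_sys = Σ λ_i
λ_sys = 0.000032 + 0.00000065 + 0.000044 + 0.000043 = 1.1965e-04 /h
MTBF = 1 / λ_sys = 8360 h

8360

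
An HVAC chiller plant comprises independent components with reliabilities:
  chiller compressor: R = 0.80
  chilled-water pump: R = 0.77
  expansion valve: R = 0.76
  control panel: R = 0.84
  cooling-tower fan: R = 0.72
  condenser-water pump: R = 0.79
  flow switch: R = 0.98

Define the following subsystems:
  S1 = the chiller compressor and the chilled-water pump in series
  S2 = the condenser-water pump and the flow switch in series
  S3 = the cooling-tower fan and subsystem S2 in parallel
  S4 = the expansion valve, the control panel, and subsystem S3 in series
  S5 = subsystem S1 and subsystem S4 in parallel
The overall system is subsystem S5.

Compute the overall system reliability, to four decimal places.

0.8456

Series (chiller compressor and chilled-water pump): 0.800000 × 0.770000 = 0.616000
Series (condenser-water pump and flow switch): 0.790000 × 0.980000 = 0.774200
Parallel (cooling-tower fan and [0.774200]): 1 − (1 − 0.720000)(1 − 0.774200) = 0.936776
Series (expansion valve, control panel, and [0.936776]): 0.760000 × 0.840000 × 0.936776 = 0.598038
Parallel ([0.616000] and [0.598038]): 1 − (1 − 0.616000)(1 − 0.598038) = 0.8456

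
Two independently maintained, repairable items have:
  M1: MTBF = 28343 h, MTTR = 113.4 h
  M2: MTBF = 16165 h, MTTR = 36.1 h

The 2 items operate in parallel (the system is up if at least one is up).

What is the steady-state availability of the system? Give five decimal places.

0.99999

A(M1) = MTBF/(MTBF+MTTR) = 28343/(28343+113.4) = 0.996015
A(M2) = MTBF/(MTBF+MTTR) = 16165/(16165+36.1) = 0.997772
Parallel availability: 1 − (1 − 0.996015)(1 − 0.997772) = 0.99999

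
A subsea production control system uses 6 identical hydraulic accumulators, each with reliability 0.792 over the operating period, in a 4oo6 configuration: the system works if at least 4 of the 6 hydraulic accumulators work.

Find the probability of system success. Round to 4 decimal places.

R = Σ_{i=4}^{6} C(6,i) p^i (1−p)^{6−i} with p = 0.792
C(6,4)·0.792^4·0.208^2 = 0.255340
C(6,5)·0.792^5·0.208^1 = 0.388902
C(6,6)·0.792^6·0.208^0 = 0.246803
Sum = 0.8910

0.8910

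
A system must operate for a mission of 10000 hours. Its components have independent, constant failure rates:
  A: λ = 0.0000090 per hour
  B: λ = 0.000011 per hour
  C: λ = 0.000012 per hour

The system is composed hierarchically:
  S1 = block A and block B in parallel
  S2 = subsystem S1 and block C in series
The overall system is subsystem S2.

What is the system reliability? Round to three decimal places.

R(A) = exp(−0.0000090 × 10000) = 0.91393
R(B) = exp(−0.000011 × 10000) = 0.89583
R(C) = exp(−0.000012 × 10000) = 0.88692
Parallel (A and B): 1 − (1 − 0.91393)(1 − 0.89583) = 0.99103
Series ([0.99103] and C): 0.99103 × 0.88692 = 0.879

0.879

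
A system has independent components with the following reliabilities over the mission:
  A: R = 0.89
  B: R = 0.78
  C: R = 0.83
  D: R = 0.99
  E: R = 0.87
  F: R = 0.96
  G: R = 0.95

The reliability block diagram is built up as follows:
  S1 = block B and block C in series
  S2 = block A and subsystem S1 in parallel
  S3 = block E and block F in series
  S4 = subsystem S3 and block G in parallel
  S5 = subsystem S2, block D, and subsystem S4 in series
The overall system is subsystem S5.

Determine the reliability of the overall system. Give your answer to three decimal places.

0.944

Series (B and C): 0.78000 × 0.83000 = 0.64740
Parallel (A and [0.64740]): 1 − (1 − 0.89000)(1 − 0.64740) = 0.96121
Series (E and F): 0.87000 × 0.96000 = 0.83520
Parallel ([0.83520] and G): 1 − (1 − 0.83520)(1 − 0.95000) = 0.99176
Series ([0.96121], D, and [0.99176]): 0.96121 × 0.99000 × 0.99176 = 0.944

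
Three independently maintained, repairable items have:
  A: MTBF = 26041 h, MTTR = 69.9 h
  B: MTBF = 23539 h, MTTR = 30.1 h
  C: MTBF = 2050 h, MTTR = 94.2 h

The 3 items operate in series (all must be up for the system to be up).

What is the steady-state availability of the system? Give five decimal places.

A(A) = MTBF/(MTBF+MTTR) = 26041/(26041+69.9) = 0.997323
A(B) = MTBF/(MTBF+MTTR) = 23539/(23539+30.1) = 0.998723
A(C) = MTBF/(MTBF+MTTR) = 2050/(2050+94.2) = 0.956068
Series availability: 0.997323 × 0.998723 × 0.956068 = 0.95229

0.95229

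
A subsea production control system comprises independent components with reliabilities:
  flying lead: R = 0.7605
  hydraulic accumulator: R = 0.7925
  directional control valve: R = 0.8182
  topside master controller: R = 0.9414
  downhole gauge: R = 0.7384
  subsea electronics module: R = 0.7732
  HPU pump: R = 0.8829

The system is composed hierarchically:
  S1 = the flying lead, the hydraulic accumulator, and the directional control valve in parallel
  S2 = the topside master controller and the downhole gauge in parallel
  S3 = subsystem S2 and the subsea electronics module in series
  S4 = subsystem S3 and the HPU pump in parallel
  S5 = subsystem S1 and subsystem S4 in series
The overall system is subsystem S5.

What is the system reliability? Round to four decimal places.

Parallel (flying lead, hydraulic accumulator, and directional control valve): 1 − (1 − 0.760500)(1 − 0.792500)(1 − 0.818200) = 0.990965
Parallel (topside master controller and downhole gauge): 1 − (1 − 0.941400)(1 − 0.738400) = 0.984670
Series ([0.984670] and subsea electronics module): 0.984670 × 0.773200 = 0.761347
Parallel ([0.761347] and HPU pump): 1 − (1 − 0.761347)(1 − 0.882900) = 0.972054
Series ([0.990965] and [0.972054]): 0.990965 × 0.972054 = 0.9633

0.9633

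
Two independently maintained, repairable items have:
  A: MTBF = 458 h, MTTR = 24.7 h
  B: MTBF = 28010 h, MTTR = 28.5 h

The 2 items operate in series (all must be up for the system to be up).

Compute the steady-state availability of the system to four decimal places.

A(A) = MTBF/(MTBF+MTTR) = 458/(458+24.7) = 0.948830
A(B) = MTBF/(MTBF+MTTR) = 28010/(28010+28.5) = 0.998984
Series availability: 0.948830 × 0.998984 = 0.9479

0.9479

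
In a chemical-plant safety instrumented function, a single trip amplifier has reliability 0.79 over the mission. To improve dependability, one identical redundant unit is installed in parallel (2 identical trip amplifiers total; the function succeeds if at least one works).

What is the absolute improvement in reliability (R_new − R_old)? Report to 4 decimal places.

R_before = 0.79
R_after = 1 − (1 − 0.79)^2 = 0.9559
ΔR = 0.9559 − 0.79 = 0.1659

0.1659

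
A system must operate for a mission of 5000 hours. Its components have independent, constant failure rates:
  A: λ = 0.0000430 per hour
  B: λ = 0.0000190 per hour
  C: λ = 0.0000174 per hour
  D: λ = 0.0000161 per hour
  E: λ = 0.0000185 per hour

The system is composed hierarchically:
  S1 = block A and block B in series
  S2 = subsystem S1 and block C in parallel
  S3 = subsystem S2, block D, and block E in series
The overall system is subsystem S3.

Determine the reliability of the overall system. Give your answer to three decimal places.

0.822

R(A) = exp(−0.0000430 × 5000) = 0.80654
R(B) = exp(−0.0000190 × 5000) = 0.90937
R(C) = exp(−0.0000174 × 5000) = 0.91668
R(D) = exp(−0.0000161 × 5000) = 0.92265
R(E) = exp(−0.0000185 × 5000) = 0.91165
Series (A and B): 0.80654 × 0.90937 = 0.73344
Parallel ([0.73344] and C): 1 − (1 − 0.73344)(1 − 0.91668) = 0.97779
Series ([0.97779], D, and E): 0.97779 × 0.92265 × 0.91165 = 0.822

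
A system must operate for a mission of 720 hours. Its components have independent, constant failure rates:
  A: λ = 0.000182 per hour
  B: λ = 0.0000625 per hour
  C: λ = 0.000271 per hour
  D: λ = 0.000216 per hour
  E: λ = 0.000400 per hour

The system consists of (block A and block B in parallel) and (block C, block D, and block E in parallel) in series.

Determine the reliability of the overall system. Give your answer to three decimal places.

0.988

R(A) = exp(−0.000182 × 720) = 0.87718
R(B) = exp(−0.0000625 × 720) = 0.95600
R(C) = exp(−0.000271 × 720) = 0.82274
R(D) = exp(−0.000216 × 720) = 0.85597
R(E) = exp(−0.000400 × 720) = 0.74976
Parallel (A and B): 1 − (1 − 0.87718)(1 − 0.95600) = 0.99460
Parallel (C, D, and E): 1 − (1 − 0.82274)(1 − 0.85597)(1 − 0.74976) = 0.99361
Series ([0.99460] and [0.99361]): 0.99460 × 0.99361 = 0.988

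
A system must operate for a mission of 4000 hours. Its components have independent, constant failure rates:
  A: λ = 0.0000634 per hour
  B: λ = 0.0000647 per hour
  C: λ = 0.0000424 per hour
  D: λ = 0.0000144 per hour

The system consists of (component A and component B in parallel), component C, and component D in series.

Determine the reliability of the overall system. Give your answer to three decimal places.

0.756

R(A) = exp(−0.0000634 × 4000) = 0.77600
R(B) = exp(−0.0000647 × 4000) = 0.77198
R(C) = exp(−0.0000424 × 4000) = 0.84400
R(D) = exp(−0.0000144 × 4000) = 0.94403
Parallel (A and B): 1 − (1 − 0.77600)(1 − 0.77198) = 0.94892
Series ([0.94892], C, and D): 0.94892 × 0.84400 × 0.94403 = 0.756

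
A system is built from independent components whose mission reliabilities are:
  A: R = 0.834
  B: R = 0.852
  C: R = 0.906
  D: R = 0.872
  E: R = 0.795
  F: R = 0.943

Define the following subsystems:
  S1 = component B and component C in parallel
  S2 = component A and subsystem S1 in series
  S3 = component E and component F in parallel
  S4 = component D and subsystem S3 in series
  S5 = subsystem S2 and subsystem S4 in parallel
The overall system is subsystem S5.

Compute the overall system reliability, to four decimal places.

Parallel (B and C): 1 − (1 − 0.852000)(1 − 0.906000) = 0.986088
Series (A and [0.986088]): 0.834000 × 0.986088 = 0.822397
Parallel (E and F): 1 − (1 − 0.795000)(1 − 0.943000) = 0.988315
Series (D and [0.988315]): 0.872000 × 0.988315 = 0.861811
Parallel ([0.822397] and [0.861811]): 1 − (1 − 0.822397)(1 − 0.861811) = 0.9755

0.9755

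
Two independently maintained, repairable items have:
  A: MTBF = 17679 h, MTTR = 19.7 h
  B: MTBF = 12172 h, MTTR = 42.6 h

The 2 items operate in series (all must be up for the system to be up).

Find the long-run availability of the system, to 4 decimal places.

0.9954

A(A) = MTBF/(MTBF+MTTR) = 17679/(17679+19.7) = 0.998887
A(B) = MTBF/(MTBF+MTTR) = 12172/(12172+42.6) = 0.996512
Series availability: 0.998887 × 0.996512 = 0.9954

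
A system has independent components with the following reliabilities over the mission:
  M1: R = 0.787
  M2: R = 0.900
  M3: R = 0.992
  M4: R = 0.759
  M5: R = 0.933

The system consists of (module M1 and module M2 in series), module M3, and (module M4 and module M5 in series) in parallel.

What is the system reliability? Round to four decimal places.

0.9993

Series (M1 and M2): 0.787000 × 0.900000 = 0.708300
Series (M4 and M5): 0.759000 × 0.933000 = 0.708147
Parallel ([0.708300], M3, and [0.708147]): 1 − (1 − 0.708300)(1 − 0.992000)(1 − 0.708147) = 0.9993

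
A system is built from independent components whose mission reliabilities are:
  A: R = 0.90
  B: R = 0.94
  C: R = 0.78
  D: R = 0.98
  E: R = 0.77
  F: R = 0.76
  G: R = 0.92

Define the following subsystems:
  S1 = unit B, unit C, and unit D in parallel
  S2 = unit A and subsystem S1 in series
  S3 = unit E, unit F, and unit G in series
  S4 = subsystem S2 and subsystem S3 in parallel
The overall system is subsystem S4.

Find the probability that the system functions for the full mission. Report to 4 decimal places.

Parallel (B, C, and D): 1 − (1 − 0.940000)(1 − 0.780000)(1 − 0.980000) = 0.999736
Series (A and [0.999736]): 0.900000 × 0.999736 = 0.899762
Series (E, F, and G): 0.770000 × 0.760000 × 0.920000 = 0.538384
Parallel ([0.899762] and [0.538384]): 1 − (1 − 0.899762)(1 − 0.538384) = 0.9537

0.9537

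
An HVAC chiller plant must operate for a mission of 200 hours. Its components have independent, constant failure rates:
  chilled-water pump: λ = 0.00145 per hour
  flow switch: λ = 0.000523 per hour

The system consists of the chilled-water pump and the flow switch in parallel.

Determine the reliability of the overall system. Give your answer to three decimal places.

R(chilled-water pump) = exp(−0.00145 × 200) = 0.74826
R(flow switch) = exp(−0.000523 × 200) = 0.90068
Parallel (chilled-water pump and flow switch): 1 − (1 − 0.74826)(1 − 0.90068) = 0.975

0.975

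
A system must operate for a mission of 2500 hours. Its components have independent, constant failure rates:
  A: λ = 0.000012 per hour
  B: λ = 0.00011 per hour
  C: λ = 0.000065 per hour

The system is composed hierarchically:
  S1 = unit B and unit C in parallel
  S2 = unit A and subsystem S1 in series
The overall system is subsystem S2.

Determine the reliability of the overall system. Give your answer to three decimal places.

R(A) = exp(−0.000012 × 2500) = 0.97045
R(B) = exp(−0.00011 × 2500) = 0.75957
R(C) = exp(−0.000065 × 2500) = 0.85002
Parallel (B and C): 1 − (1 − 0.75957)(1 − 0.85002) = 0.96394
Series (A and [0.96394]): 0.97045 × 0.96394 = 0.935

0.935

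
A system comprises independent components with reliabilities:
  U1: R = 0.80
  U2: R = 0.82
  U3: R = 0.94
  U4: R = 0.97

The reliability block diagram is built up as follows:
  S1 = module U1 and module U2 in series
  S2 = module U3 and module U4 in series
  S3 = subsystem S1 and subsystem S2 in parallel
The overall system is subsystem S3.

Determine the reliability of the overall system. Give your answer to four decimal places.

0.9697

Series (U1 and U2): 0.800000 × 0.820000 = 0.656000
Series (U3 and U4): 0.940000 × 0.970000 = 0.911800
Parallel ([0.656000] and [0.911800]): 1 − (1 − 0.656000)(1 − 0.911800) = 0.9697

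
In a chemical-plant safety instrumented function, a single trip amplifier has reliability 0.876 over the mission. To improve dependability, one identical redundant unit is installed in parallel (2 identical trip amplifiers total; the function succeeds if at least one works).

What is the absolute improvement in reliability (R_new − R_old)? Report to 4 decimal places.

R_before = 0.876
R_after = 1 − (1 − 0.876)^2 = 0.9846
ΔR = 0.9846 − 0.876 = 0.1086

0.1086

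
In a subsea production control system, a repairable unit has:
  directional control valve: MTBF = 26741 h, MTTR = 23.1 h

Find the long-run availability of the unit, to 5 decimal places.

0.99914

A(directional control valve) = MTBF/(MTBF+MTTR) = 26741/(26741+23.1) = 0.99914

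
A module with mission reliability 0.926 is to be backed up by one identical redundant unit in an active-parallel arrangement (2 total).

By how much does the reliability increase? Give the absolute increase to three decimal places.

0.069

R_before = 0.926
R_after = 1 − (1 − 0.926)^2 = 0.995
ΔR = 0.995 − 0.926 = 0.069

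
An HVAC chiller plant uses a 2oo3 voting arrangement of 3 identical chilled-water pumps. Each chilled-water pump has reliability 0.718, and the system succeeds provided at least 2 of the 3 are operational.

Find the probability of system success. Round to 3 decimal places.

R = Σ_{i=2}^{3} C(3,i) p^i (1−p)^{3−i} with p = 0.718
C(3,2)·0.718^2·0.282^1 = 0.43613
C(3,3)·0.718^3·0.282^0 = 0.37015
Sum = 0.806

0.806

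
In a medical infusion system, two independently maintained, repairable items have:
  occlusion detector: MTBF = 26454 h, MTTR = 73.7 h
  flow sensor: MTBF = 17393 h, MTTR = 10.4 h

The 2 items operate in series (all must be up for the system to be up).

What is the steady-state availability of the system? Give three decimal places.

0.997

A(occlusion detector) = MTBF/(MTBF+MTTR) = 26454/(26454+73.7) = 0.997222
A(flow sensor) = MTBF/(MTBF+MTTR) = 17393/(17393+10.4) = 0.999402
Series availability: 0.997222 × 0.999402 = 0.997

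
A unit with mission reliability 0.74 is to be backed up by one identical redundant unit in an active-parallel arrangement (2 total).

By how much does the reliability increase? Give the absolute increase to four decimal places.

0.1924

R_before = 0.74
R_after = 1 − (1 − 0.74)^2 = 0.9324
ΔR = 0.9324 − 0.74 = 0.1924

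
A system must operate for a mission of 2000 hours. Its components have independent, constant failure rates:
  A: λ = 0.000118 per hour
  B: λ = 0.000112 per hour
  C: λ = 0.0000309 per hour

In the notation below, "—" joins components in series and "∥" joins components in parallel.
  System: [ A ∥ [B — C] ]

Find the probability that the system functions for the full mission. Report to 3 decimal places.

R(A) = exp(−0.000118 × 2000) = 0.78978
R(B) = exp(−0.000112 × 2000) = 0.79932
R(C) = exp(−0.0000309 × 2000) = 0.94007
Series (B and C): 0.79932 × 0.94007 = 0.75142
Parallel (A and [0.75142]): 1 − (1 − 0.78978)(1 − 0.75142) = 0.948

0.948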